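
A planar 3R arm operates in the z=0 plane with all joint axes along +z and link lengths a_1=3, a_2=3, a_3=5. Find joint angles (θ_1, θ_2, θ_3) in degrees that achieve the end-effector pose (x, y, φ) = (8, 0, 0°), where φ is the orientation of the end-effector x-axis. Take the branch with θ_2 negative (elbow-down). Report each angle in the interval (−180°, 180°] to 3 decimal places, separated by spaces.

wrist centre = target − a_3·(cos φ, sin φ) = (3.0000, 0.0000)
cos θ_2 = (9.0000−3²−3²)/(2·3·3) = -0.5000; θ_2 = -120.0000° (elbow-down)
β = atan2(0.0000,3.0000) = 0.0000°; ψ = atan2(-2.5981,1.5000) = -60.0000°
θ_1 = β − ψ = 60.0000°
θ_3 = φ − θ_1 − θ_2 = 60.0000° (wrapped to (-180°,180°])

60.000 -120.000 60.000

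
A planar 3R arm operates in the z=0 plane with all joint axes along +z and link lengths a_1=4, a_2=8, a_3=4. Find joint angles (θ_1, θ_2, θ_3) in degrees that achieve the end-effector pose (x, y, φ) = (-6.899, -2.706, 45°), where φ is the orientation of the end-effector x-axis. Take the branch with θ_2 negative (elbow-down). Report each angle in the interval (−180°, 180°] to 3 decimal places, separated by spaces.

-119.999 -45.003 -149.998

wrist centre = target − a_3·(cos φ, sin φ) = (-9.7274, -5.5344)
cos θ_2 = (125.2527−4²−8²)/(2·4·8) = 0.7071; θ_2 = -45.0027° (elbow-down)
β = atan2(-5.5344,-9.7274) = -150.3623°; ψ = atan2(-5.6571,9.6566) = -30.3630°
θ_1 = β − ψ = -119.9992°
θ_3 = φ − θ_1 − θ_2 = -149.9981° (wrapped to (-180°,180°])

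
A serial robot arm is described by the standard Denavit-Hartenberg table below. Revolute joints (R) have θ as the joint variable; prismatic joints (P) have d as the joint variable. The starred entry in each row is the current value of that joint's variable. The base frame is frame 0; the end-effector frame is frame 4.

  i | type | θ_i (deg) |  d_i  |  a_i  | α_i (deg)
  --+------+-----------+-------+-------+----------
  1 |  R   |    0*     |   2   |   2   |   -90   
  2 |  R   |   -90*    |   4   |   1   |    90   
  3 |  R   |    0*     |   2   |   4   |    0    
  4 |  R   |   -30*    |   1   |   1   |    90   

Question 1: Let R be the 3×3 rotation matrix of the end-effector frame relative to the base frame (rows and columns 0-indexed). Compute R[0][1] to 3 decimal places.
-1.000

End-effector y-axis (col 1 of R) = (-1.0000,0.0000,0.0000)
R[0][1] = -1.0000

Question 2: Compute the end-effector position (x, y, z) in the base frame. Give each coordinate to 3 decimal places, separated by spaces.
-1.000 3.500 7.866

after link 1: o_1 = (2.0000, 0.0000, 2.0000)
after link 2: o_2 = (2.0000, 4.0000, 3.0000)
after link 3: o_3 = (0.0000, 4.0000, 7.0000)
after link 4: o_4 = (-1.0000, 3.5000, 7.8660)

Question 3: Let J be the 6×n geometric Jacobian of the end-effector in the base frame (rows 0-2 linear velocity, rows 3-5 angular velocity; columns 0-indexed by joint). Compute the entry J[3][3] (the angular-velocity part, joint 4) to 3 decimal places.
-1.000

axis z_3 = (-1.0000,0.0000,0.0000); lever o_n−o_3 = (-1.0000,-0.5000,0.8660)
cross product → J_v[:, 3] = (0.0000,0.8660,0.5000)
J_ω[:, 3] = z_3
entry J[3][3] = -1.0000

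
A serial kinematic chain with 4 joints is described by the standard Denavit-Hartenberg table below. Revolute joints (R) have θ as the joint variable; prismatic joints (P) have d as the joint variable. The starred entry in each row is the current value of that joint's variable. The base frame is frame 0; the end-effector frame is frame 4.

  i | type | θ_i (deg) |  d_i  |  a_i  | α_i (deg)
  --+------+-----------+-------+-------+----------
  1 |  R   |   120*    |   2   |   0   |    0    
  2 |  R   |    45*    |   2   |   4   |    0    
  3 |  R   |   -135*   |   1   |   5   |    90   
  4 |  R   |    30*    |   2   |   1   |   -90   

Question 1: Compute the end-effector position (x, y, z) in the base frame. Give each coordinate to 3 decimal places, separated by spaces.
2.216 2.236 5.500

after link 1: o_1 = (0.0000, 0.0000, 2.0000)
after link 2: o_2 = (-3.8637, 1.0353, 4.0000)
after link 3: o_3 = (0.4664, 3.5353, 5.0000)
after link 4: o_4 = (2.2164, 2.2362, 5.5000)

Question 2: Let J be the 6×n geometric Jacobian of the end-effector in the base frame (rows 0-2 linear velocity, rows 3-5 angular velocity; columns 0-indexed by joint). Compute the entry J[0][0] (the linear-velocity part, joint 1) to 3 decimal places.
axis z_0 = ẑ; lever o_n−o_0 = (2.2164,2.2362,5.5000)
cross product → J_v[:, 0] = (-2.2362,2.2164,0.0000)
J_ω[:, 0] = z_0
entry J[0][0] = -2.2362

-2.236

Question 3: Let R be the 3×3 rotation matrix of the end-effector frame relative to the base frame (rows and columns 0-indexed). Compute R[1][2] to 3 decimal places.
-0.250

End-effector z-axis (col 2 of R) = (-0.4330,-0.2500,0.8660)
R[1][2] = -0.2500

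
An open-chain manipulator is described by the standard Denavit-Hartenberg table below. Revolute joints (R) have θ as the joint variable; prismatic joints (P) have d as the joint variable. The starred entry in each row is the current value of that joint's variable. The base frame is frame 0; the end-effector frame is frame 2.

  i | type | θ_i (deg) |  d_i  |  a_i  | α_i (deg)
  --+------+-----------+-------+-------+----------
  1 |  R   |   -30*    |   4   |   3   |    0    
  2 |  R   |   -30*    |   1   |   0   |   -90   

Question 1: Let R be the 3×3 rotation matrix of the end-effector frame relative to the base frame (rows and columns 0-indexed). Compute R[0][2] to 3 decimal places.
End-effector z-axis (col 2 of R) = (0.8660,0.5000,0.0000)
R[0][2] = 0.8660

0.866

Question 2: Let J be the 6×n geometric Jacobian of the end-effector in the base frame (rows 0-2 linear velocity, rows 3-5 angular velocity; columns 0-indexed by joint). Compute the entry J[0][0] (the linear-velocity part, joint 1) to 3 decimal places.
1.500

axis z_0 = ẑ; lever o_n−o_0 = (2.5981,-1.5000,5.0000)
cross product → J_v[:, 0] = (1.5000,2.5981,-0.0000)
J_ω[:, 0] = z_0
entry J[0][0] = 1.5000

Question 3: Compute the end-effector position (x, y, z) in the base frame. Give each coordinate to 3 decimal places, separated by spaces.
2.598 -1.500 5.000

after link 1: o_1 = (2.5981, -1.5000, 4.0000)
after link 2: o_2 = (2.5981, -1.5000, 5.0000)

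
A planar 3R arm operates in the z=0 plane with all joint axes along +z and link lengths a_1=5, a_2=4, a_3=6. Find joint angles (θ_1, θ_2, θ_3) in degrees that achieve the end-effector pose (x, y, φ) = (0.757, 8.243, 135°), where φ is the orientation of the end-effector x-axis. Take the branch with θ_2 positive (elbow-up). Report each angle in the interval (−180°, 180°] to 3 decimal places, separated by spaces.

0.004 90.001 44.995

wrist centre = target − a_3·(cos φ, sin φ) = (4.9996, 4.0004)
cos θ_2 = (40.9993−5²−4²)/(2·5·4) = -0.0000; θ_2 = 90.0010° (elbow-up)
β = atan2(4.0004,4.9996) = 38.6643°; ψ = atan2(4.0000,4.9999) = 38.6602°
θ_1 = β − ψ = 0.0041°
θ_3 = φ − θ_1 − θ_2 = 44.9949° (wrapped to (-180°,180°])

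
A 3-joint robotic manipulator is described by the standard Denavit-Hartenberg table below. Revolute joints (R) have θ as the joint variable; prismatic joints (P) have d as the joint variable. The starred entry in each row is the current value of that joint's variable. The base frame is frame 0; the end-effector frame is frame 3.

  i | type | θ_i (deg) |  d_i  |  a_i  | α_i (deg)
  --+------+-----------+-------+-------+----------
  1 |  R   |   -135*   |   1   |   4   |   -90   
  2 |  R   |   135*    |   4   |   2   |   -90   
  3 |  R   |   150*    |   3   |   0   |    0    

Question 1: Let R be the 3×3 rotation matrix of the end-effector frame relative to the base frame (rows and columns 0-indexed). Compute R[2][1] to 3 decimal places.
0.354

End-effector y-axis (col 1 of R) = (0.3624,-0.8624,0.3536)
R[2][1] = 0.3536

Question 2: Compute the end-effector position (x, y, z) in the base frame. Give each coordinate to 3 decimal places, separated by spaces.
after link 1: o_1 = (-2.8284, -2.8284, 1.0000)
after link 2: o_2 = (1.0000, -4.6569, -0.4142)
after link 3: o_3 = (2.5000, -3.1569, 1.7071)

2.500 -3.157 1.707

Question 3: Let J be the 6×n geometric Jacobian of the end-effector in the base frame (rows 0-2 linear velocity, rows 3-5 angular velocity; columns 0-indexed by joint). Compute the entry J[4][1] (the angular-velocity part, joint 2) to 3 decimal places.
axis z_1 = (0.7071,-0.7071,0.0000); lever o_n−o_1 = (5.3284,-0.3284,0.7071)
cross product → J_v[:, 1] = (-0.5000,-0.5000,3.5355)
J_ω[:, 1] = z_1
entry J[4][1] = -0.7071

-0.707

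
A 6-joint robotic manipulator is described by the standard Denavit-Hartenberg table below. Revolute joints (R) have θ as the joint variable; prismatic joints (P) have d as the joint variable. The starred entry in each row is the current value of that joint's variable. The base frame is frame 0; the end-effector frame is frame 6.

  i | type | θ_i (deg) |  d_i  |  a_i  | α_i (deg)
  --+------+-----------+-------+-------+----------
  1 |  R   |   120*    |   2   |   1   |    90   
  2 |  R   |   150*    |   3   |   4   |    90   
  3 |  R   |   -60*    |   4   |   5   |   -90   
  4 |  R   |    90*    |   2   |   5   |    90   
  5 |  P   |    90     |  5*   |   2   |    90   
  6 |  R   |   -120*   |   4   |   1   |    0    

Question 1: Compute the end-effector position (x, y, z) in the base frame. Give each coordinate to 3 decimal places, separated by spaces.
after link 1: o_1 = (-0.5000, 0.8660, 2.0000)
after link 2: o_2 = (3.8301, -0.6340, 4.0000)
after link 3: o_3 = (0.1627, -2.9420, 8.7141)
after link 4: o_4 = (3.0287, -5.9061, 5.2500)
after link 5: o_5 = (1.9772, -10.7452, 7.3660)
after link 6: o_6 = (3.0353, -11.5777, 3.4689)

3.035 -11.578 3.469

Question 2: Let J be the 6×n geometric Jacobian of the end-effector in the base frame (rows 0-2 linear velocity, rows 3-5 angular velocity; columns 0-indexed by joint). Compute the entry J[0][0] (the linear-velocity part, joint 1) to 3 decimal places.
axis z_0 = ẑ; lever o_n−o_0 = (3.0353,-11.5777,3.4689)
cross product → J_v[:, 0] = (11.5777,3.0353,-0.0000)
J_ω[:, 0] = z_0
entry J[0][0] = 11.5777

11.578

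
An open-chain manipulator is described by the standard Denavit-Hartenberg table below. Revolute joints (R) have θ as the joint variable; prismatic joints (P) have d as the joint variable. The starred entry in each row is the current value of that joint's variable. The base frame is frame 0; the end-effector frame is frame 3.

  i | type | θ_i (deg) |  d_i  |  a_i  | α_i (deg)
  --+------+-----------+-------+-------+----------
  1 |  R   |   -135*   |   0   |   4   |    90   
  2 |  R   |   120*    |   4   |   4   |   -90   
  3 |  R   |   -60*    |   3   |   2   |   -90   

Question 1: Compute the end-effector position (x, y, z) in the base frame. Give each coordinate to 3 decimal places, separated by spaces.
-3.277 4.830 2.830

after link 1: o_1 = (-2.8284, -2.8284, 0.0000)
after link 2: o_2 = (-4.2426, 1.4142, 3.4641)
after link 3: o_3 = (-3.2767, 4.8296, 2.8301)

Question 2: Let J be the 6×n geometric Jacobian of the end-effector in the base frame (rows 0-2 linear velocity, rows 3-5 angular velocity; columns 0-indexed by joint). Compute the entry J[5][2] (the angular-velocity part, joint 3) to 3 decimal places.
-0.500

axis z_2 = (0.6124,0.6124,-0.5000); lever o_n−o_2 = (0.9659,3.4154,-0.6340)
cross product → J_v[:, 2] = (1.3195,-0.0947,1.5000)
J_ω[:, 2] = z_2
entry J[5][2] = -0.5000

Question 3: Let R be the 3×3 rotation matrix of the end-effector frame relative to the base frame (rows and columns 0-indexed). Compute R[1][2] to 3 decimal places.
-0.047

End-effector z-axis (col 2 of R) = (0.6597,-0.0474,0.7500)
R[1][2] = -0.0474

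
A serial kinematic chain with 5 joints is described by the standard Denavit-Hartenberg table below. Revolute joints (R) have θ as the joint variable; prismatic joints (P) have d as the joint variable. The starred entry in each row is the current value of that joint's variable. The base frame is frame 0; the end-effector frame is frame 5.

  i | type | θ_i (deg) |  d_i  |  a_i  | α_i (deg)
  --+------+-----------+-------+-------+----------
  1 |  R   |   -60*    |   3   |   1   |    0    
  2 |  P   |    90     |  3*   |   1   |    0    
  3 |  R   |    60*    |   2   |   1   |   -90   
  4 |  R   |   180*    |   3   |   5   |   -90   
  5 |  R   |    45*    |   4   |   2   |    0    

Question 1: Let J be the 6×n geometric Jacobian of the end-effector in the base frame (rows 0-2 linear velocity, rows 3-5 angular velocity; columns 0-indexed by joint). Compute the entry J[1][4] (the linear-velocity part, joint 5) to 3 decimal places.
axis z_4 = (0.0000,-0.0000,1.0000); lever o_n−o_4 = (1.4142,-1.4142,4.0000)
cross product → J_v[:, 4] = (1.4142,1.4142,0.0000)
J_ω[:, 4] = z_4
entry J[1][4] = 1.4142

1.414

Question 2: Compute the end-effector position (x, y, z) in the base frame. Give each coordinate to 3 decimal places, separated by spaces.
after link 1: o_1 = (0.5000, -0.8660, 3.0000)
after link 2: o_2 = (1.3660, -0.3660, 6.0000)
after link 3: o_3 = (1.3660, 0.6340, 8.0000)
after link 4: o_4 = (-1.6340, -4.3660, 8.0000)
after link 5: o_5 = (-0.2198, -5.7802, 12.0000)

-0.220 -5.780 12.000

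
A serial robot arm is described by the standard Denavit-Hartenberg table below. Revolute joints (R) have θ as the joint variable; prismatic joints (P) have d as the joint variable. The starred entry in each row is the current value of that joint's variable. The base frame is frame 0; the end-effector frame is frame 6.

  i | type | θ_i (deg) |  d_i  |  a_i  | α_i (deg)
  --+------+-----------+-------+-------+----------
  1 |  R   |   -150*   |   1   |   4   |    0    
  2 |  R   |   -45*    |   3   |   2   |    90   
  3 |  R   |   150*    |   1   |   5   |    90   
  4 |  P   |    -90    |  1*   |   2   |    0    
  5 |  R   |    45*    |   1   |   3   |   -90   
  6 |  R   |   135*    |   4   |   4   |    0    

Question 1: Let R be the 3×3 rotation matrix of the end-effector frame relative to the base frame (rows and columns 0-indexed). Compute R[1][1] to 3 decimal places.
0.687

End-effector y-axis (col 1 of R) = (-0.6304,0.6865,0.3624)
R[1][1] = 0.6865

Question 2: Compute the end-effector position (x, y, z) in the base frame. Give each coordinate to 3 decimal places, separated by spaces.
after link 1: o_1 = (-3.4641, -2.0000, 1.0000)
after link 2: o_2 = (-5.3960, -1.4824, 4.0000)
after link 3: o_3 = (-0.9546, -1.6372, 6.5000)
after link 4: o_4 = (-1.9552, -3.4396, 7.3660)
after link 5: o_5 = (-1.2126, -5.8347, 9.2927)
after link 6: o_6 = (2.0961, -1.7225, 7.2574)

2.096 -1.723 7.257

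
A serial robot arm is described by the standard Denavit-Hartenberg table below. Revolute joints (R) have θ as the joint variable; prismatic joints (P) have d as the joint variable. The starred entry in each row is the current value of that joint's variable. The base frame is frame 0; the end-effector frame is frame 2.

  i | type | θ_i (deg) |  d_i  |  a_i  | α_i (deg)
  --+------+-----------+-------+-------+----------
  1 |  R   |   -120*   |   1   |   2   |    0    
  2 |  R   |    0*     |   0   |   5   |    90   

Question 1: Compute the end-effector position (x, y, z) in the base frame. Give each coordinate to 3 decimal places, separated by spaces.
-3.500 -6.062 1.000

after link 1: o_1 = (-1.0000, -1.7321, 1.0000)
after link 2: o_2 = (-3.5000, -6.0622, 1.0000)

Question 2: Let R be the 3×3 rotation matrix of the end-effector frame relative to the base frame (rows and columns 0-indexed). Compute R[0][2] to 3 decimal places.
End-effector z-axis (col 2 of R) = (-0.8660,0.5000,0.0000)
R[0][2] = -0.8660

-0.866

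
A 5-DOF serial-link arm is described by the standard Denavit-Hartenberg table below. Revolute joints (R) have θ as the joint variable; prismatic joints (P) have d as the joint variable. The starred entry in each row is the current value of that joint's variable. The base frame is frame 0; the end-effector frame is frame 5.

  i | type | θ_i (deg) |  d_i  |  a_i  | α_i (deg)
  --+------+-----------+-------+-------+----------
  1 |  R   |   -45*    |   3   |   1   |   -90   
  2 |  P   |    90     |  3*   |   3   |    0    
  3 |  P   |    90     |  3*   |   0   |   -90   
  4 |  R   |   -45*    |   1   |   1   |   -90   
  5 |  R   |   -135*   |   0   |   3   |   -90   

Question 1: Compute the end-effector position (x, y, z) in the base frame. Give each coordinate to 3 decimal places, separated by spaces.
4.950 2.414 3.121

after link 1: o_1 = (0.7071, -0.7071, 3.0000)
after link 2: o_2 = (2.8284, 1.4142, 0.0000)
after link 3: o_3 = (4.9497, 3.5355, 0.0000)
after link 4: o_4 = (4.9497, 4.5355, 1.0000)
after link 5: o_5 = (4.9497, 2.4142, 3.1213)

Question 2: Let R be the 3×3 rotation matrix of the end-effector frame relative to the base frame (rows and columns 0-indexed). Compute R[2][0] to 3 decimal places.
0.707

End-effector x-axis (col 0 of R) = (0.0000,-0.7071,0.7071)
R[2][0] = 0.7071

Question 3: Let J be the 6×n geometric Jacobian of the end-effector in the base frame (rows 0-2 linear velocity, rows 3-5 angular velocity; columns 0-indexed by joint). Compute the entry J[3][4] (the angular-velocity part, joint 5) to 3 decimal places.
-1.000

axis z_4 = (-1.0000,-0.0000,-0.0000); lever o_n−o_4 = (0.0000,-2.1213,2.1213)
cross product → J_v[:, 4] = (-0.0000,2.1213,2.1213)
J_ω[:, 4] = z_4
entry J[3][4] = -1.0000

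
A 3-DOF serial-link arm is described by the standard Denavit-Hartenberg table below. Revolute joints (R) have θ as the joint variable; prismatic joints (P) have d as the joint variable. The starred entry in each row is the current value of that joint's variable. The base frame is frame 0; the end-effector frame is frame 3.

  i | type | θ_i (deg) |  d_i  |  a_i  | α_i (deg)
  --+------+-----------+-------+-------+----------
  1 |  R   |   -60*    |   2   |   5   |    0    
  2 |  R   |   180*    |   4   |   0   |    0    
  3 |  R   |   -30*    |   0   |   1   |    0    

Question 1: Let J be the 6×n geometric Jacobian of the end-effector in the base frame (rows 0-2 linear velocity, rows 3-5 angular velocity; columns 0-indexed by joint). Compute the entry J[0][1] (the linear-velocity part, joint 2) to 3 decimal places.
axis z_1 = (0.0000,0.0000,1.0000); lever o_n−o_1 = (0.0000,1.0000,4.0000)
cross product → J_v[:, 1] = (-1.0000,0.0000,0.0000)
J_ω[:, 1] = z_1
entry J[0][1] = -1.0000

-1.000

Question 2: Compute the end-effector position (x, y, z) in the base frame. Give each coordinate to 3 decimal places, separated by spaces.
after link 1: o_1 = (2.5000, -4.3301, 2.0000)
after link 2: o_2 = (2.5000, -4.3301, 6.0000)
after link 3: o_3 = (2.5000, -3.3301, 6.0000)

2.500 -3.330 6.000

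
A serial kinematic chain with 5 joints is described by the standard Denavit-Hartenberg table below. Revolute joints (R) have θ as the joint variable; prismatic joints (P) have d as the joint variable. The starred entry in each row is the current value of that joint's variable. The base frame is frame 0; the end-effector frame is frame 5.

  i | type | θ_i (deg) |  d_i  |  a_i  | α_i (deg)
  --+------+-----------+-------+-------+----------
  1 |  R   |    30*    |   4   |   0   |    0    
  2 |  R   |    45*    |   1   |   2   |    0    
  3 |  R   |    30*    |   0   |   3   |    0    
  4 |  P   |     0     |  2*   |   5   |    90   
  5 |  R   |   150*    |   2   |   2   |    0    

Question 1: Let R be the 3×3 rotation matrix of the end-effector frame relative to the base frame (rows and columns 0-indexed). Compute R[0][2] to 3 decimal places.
0.966

End-effector z-axis (col 2 of R) = (0.9659,0.2588,0.0000)
R[0][2] = 0.9659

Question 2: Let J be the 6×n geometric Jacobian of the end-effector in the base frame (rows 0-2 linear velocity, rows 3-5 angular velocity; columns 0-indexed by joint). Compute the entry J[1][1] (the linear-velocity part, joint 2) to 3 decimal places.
axis z_1 = (0.0000,0.0000,1.0000); lever o_n−o_1 = (0.8272,8.5039,4.0000)
cross product → J_v[:, 1] = (-8.5039,0.8272,0.0000)
J_ω[:, 1] = z_1
entry J[1][1] = 0.8272

0.827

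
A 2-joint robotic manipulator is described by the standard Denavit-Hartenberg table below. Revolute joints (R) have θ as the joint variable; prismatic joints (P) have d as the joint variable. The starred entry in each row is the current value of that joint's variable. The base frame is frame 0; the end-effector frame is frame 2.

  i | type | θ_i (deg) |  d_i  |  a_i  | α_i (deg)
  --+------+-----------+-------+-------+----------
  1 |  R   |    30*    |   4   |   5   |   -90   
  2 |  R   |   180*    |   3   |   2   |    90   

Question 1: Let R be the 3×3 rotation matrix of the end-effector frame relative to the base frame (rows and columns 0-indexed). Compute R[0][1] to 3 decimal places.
End-effector y-axis (col 1 of R) = (-0.5000,0.8660,0.0000)
R[0][1] = -0.5000

-0.500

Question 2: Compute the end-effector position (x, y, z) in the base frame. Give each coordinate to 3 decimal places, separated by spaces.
1.098 4.098 4.000

after link 1: o_1 = (4.3301, 2.5000, 4.0000)
after link 2: o_2 = (1.0981, 4.0981, 4.0000)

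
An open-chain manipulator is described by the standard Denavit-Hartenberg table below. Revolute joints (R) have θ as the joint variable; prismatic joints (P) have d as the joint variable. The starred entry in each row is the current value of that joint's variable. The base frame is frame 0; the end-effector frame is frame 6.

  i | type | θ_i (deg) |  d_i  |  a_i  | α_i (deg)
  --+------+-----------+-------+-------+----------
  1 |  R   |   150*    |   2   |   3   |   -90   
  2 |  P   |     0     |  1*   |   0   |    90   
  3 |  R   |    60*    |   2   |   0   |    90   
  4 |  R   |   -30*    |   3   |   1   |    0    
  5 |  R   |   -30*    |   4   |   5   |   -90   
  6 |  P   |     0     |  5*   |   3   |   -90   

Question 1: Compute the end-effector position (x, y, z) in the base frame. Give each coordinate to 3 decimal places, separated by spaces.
after link 1: o_1 = (-2.5981, 1.5000, 2.0000)
after link 2: o_2 = (-3.0981, 0.6340, 2.0000)
after link 3: o_3 = (-3.0981, 0.6340, 4.0000)
after link 4: o_4 = (-5.3481, 2.7990, 3.5000)
after link 5: o_5 = (-9.5131, 5.0131, -0.8301)
after link 6: o_6 = (-14.5622, 2.0981, -0.9282)

-14.562 2.098 -0.928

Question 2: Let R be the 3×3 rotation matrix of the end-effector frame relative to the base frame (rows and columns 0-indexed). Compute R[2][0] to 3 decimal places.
-0.866

End-effector x-axis (col 0 of R) = (-0.4330,-0.2500,-0.8660)
R[2][0] = -0.8660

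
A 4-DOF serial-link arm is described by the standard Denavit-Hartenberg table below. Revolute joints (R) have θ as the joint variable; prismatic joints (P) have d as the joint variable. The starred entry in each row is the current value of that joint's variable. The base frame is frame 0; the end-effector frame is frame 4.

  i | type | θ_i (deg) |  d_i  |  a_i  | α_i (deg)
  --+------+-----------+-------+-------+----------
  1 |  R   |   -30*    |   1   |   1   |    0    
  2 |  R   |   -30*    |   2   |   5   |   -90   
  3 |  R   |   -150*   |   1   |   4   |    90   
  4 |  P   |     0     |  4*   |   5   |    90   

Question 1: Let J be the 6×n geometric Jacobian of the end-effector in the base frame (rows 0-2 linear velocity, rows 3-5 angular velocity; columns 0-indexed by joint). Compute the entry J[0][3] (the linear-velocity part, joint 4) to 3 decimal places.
prismatic axis z_3 = (-0.2500,0.4330,-0.8660)
J_v[:, 3] = z_3; J_ω[:, 3] = (0,0,0)
entry J[0][3] = -0.2500

-0.250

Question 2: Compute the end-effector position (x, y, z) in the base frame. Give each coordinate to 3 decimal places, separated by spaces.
after link 1: o_1 = (0.8660, -0.5000, 1.0000)
after link 2: o_2 = (3.3660, -4.8301, 3.0000)
after link 3: o_3 = (2.5000, -1.3301, 5.0000)
after link 4: o_4 = (-0.6651, 4.1519, 4.0359)

-0.665 4.152 4.036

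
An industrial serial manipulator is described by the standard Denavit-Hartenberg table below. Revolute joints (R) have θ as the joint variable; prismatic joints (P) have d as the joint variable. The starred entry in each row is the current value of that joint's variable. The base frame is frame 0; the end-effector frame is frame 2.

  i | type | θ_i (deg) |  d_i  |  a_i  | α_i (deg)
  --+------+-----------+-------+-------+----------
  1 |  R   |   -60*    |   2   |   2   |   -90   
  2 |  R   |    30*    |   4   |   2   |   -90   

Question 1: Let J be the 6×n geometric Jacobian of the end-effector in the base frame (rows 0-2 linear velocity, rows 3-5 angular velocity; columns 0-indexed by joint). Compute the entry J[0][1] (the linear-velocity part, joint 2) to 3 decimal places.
axis z_1 = (0.8660,0.5000,0.0000); lever o_n−o_1 = (4.3301,0.5000,-1.0000)
cross product → J_v[:, 1] = (-0.5000,0.8660,-1.7321)
J_ω[:, 1] = z_1
entry J[0][1] = -0.5000

-0.500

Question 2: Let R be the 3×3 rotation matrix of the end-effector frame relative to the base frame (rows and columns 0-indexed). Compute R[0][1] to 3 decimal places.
End-effector y-axis (col 1 of R) = (-0.8660,-0.5000,-0.0000)
R[0][1] = -0.8660

-0.866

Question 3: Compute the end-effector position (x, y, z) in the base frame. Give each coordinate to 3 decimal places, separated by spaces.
5.330 -1.232 1.000

after link 1: o_1 = (1.0000, -1.7321, 2.0000)
after link 2: o_2 = (5.3301, -1.2321, 1.0000)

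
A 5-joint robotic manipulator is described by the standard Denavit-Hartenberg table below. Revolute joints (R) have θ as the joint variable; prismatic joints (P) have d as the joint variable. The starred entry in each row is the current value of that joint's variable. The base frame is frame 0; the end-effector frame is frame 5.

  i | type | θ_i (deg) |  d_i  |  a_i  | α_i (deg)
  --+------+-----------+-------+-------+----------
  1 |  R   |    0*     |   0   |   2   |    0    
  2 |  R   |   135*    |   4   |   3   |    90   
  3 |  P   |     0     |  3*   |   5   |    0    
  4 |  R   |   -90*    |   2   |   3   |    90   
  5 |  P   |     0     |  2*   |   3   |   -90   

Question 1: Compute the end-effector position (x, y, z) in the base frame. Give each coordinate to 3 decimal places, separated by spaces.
after link 1: o_1 = (2.0000, 0.0000, 0.0000)
after link 2: o_2 = (-0.1213, 2.1213, 4.0000)
after link 3: o_3 = (-1.5355, 7.7782, 4.0000)
after link 4: o_4 = (-0.1213, 9.1924, 1.0000)
after link 5: o_5 = (1.2929, 7.7782, -2.0000)

1.293 7.778 -2.000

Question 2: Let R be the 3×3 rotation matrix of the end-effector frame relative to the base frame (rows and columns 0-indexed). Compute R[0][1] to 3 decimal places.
-0.707

End-effector y-axis (col 1 of R) = (-0.7071,0.7071,0.0000)
R[0][1] = -0.7071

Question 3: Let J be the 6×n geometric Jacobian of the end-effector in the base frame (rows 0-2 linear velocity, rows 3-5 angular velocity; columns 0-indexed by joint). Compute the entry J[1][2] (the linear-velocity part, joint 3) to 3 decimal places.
0.707

prismatic axis z_2 = (0.7071,0.7071,0.0000)
J_v[:, 2] = z_2; J_ω[:, 2] = (0,0,0)
entry J[1][2] = 0.7071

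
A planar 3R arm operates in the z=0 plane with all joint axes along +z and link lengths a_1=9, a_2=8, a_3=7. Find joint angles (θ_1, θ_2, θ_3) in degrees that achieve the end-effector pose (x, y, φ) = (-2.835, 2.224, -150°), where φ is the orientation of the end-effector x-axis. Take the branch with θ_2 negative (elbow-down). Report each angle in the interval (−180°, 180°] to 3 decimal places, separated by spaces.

wrist centre = target − a_3·(cos φ, sin φ) = (3.2272, 5.7240)
cos θ_2 = (43.1789−9²−8²)/(2·9·8) = -0.7071; θ_2 = -134.9987° (elbow-down)
β = atan2(5.7240,3.2272) = 60.5858°; ψ = atan2(-5.6570,3.3433) = -59.4169°
θ_1 = β − ψ = 120.0027°
θ_3 = φ − θ_1 − θ_2 = -135.0040° (wrapped to (-180°,180°])

120.003 -134.999 -135.004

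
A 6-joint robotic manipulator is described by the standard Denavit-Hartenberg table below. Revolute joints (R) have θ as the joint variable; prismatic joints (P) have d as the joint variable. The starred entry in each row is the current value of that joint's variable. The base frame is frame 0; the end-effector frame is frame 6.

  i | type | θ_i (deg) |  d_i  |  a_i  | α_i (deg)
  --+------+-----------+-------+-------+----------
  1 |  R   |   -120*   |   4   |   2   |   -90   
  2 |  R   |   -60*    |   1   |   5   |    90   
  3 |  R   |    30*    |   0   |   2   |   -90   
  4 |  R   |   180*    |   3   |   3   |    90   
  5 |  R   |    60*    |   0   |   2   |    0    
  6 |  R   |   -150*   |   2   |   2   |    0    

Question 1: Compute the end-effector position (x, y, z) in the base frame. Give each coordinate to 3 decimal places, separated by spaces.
after link 1: o_1 = (-1.0000, -1.7321, 4.0000)
after link 2: o_2 = (-1.3840, -4.3971, 8.3301)
after link 3: o_3 = (-0.9510, -5.6471, 9.8301)
after link 4: o_4 = (1.0245, -4.4216, 6.2811)
after link 5: o_5 = (2.3236, -4.1716, 4.7811)
after link 6: o_6 = (-0.2925, -5.2386, 4.6471)

-0.292 -5.239 4.647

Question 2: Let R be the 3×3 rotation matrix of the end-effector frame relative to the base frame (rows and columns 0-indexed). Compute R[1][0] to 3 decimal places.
0.217

End-effector x-axis (col 0 of R) = (-0.8750,0.2165,0.4330)
R[1][0] = 0.2165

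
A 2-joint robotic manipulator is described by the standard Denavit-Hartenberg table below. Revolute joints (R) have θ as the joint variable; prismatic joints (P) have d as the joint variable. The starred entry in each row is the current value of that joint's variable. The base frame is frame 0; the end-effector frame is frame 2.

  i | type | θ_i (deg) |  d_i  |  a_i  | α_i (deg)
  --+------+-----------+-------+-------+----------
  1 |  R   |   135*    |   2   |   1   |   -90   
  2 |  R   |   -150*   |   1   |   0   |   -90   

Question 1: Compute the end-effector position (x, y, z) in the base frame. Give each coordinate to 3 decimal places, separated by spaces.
-1.414 0.000 2.000

after link 1: o_1 = (-0.7071, 0.7071, 2.0000)
after link 2: o_2 = (-1.4142, 0.0000, 2.0000)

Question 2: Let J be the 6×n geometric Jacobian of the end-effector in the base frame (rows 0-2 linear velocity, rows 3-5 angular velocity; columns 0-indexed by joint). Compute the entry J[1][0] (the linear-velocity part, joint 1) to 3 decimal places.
axis z_0 = ẑ; lever o_n−o_0 = (-1.4142,0.0000,2.0000)
cross product → J_v[:, 0] = (-0.0000,-1.4142,0.0000)
J_ω[:, 0] = z_0
entry J[1][0] = -1.4142

-1.414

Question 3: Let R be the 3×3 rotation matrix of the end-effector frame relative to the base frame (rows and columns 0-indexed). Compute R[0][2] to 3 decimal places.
End-effector z-axis (col 2 of R) = (-0.3536,0.3536,0.8660)
R[0][2] = -0.3536

-0.354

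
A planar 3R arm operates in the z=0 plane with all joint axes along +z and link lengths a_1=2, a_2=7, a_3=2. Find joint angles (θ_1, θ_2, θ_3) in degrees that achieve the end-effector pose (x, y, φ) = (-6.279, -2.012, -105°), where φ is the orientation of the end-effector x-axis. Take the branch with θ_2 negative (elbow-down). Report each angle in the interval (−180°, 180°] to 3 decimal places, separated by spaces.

wrist centre = target − a_3·(cos φ, sin φ) = (-5.7614, -0.0801)
cos θ_2 = (33.1997−2²−7²)/(2·2·7) = -0.7072; θ_2 = -135.0037° (elbow-down)
β = atan2(-0.0801,-5.7614) = -179.2030°; ψ = atan2(-4.9494,-2.9501) = -120.7968°
θ_1 = β − ψ = -58.4062°
θ_3 = φ − θ_1 − θ_2 = 88.4100° (wrapped to (-180°,180°])

-58.406 -135.004 88.410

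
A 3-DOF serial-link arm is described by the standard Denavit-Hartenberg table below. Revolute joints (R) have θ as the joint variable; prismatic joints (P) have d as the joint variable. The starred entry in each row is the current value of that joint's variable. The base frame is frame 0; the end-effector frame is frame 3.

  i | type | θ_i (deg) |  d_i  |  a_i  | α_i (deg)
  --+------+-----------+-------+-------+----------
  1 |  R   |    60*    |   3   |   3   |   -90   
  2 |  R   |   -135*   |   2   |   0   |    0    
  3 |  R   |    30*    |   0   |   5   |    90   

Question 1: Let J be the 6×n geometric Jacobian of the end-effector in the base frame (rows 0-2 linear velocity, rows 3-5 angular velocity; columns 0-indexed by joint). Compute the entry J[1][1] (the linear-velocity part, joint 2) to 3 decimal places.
axis z_1 = (-0.8660,0.5000,0.0000); lever o_n−o_1 = (-2.3791,-0.1207,4.8296)
cross product → J_v[:, 1] = (2.4148,4.1826,1.2941)
J_ω[:, 1] = z_1
entry J[1][1] = 4.1826

4.183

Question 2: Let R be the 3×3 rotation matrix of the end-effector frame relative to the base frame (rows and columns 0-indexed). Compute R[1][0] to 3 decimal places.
-0.224

End-effector x-axis (col 0 of R) = (-0.1294,-0.2241,0.9659)
R[1][0] = -0.2241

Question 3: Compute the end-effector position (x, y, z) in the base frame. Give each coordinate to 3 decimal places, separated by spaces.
after link 1: o_1 = (1.5000, 2.5981, 3.0000)
after link 2: o_2 = (-0.2321, 3.5981, 3.0000)
after link 3: o_3 = (-0.8791, 2.4774, 7.8296)

-0.879 2.477 7.830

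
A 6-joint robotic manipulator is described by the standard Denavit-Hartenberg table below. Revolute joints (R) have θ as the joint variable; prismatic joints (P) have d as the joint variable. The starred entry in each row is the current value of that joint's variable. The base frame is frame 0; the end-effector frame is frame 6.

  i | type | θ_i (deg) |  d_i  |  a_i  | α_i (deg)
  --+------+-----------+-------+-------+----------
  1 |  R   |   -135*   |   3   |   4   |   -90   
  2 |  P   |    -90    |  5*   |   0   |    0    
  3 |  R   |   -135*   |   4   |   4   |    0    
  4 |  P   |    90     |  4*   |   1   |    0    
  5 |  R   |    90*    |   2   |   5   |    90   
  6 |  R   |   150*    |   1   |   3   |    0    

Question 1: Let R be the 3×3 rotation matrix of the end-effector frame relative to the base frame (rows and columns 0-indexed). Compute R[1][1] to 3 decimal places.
End-effector y-axis (col 1 of R) = (-0.3624,0.8624,-0.3536)
R[1][1] = 0.8624

0.862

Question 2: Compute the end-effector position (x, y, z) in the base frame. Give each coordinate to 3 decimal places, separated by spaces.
10.638 -12.697 3.284

after link 1: o_1 = (-2.8284, -2.8284, 3.0000)
after link 2: o_2 = (0.7071, -6.3640, 3.0000)
after link 3: o_3 = (5.5355, -7.1924, 0.1716)
after link 4: o_4 = (8.8640, -9.5208, 0.8787)
after link 5: o_5 = (7.7782, -13.4350, 4.4142)
after link 6: o_6 = (10.6379, -12.6967, 3.2842)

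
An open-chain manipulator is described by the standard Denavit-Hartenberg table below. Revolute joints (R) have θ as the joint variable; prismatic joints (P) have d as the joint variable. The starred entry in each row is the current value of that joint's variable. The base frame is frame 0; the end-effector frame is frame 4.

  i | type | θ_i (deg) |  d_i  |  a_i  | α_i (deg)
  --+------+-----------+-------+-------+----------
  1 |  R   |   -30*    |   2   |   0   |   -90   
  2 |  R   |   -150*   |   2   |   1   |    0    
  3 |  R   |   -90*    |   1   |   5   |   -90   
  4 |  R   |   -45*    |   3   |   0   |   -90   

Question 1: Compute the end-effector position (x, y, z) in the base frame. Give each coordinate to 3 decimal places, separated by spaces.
-3.665 5.580 -0.330

after link 1: o_1 = (0.0000, 0.0000, 2.0000)
after link 2: o_2 = (0.2500, 2.1651, 2.5000)
after link 3: o_3 = (-1.4151, 4.2811, -1.8301)
after link 4: o_4 = (-3.6651, 5.5801, -0.3301)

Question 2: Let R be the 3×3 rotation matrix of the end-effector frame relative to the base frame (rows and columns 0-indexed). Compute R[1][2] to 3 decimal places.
-0.436

End-effector z-axis (col 2 of R) = (-0.6597,-0.4356,-0.6124)
R[1][2] = -0.4356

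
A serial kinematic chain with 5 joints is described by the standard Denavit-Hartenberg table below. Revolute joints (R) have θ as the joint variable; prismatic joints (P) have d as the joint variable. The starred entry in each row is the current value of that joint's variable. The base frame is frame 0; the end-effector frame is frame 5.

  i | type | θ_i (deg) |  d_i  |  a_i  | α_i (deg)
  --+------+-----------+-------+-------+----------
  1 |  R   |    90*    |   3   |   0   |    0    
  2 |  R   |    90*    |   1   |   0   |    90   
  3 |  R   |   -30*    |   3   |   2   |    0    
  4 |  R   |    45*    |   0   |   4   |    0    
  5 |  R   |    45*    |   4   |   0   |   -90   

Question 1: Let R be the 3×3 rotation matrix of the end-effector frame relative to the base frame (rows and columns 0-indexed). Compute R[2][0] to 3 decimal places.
0.866

End-effector x-axis (col 0 of R) = (-0.5000,0.0000,0.8660)
R[2][0] = 0.8660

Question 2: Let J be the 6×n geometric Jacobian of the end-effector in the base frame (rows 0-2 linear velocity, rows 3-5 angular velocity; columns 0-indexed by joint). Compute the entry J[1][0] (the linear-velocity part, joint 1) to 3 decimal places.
axis z_0 = ẑ; lever o_n−o_0 = (-5.5958,7.0000,4.0353)
cross product → J_v[:, 0] = (-7.0000,-5.5958,0.0000)
J_ω[:, 0] = z_0
entry J[1][0] = -5.5958

-5.596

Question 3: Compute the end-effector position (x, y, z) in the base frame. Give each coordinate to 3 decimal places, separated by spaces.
-5.596 7.000 4.035

after link 1: o_1 = (0.0000, 0.0000, 3.0000)
after link 2: o_2 = (0.0000, 0.0000, 4.0000)
after link 3: o_3 = (-1.7321, 3.0000, 3.0000)
after link 4: o_4 = (-5.5958, 3.0000, 4.0353)
after link 5: o_5 = (-5.5958, 7.0000, 4.0353)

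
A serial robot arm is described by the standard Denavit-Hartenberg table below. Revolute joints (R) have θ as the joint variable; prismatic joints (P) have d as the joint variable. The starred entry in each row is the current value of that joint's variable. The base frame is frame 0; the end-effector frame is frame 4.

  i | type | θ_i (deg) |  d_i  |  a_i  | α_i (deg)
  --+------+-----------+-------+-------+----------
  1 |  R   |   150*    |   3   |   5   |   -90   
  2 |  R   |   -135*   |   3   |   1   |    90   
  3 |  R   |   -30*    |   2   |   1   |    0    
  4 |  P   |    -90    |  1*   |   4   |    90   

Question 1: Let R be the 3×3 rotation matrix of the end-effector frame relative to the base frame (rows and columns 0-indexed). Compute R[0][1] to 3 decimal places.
End-effector y-axis (col 1 of R) = (0.6124,-0.3536,-0.7071)
R[0][1] = 0.6124

0.612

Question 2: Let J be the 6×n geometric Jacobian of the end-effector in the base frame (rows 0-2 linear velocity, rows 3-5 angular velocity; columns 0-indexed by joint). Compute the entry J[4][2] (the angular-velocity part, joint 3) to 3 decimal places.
axis z_2 = (0.6124,-0.3536,-0.7071); lever o_n−o_2 = (3.1248,2.7733,-2.9232)
cross product → J_v[:, 2] = (2.9945,-0.4195,2.8030)
J_ω[:, 2] = z_2
entry J[4][2] = -0.3536

-0.354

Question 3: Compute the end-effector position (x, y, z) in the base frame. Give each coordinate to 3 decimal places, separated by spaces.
-2.093 2.322 0.784

after link 1: o_1 = (-4.3301, 2.5000, 3.0000)
after link 2: o_2 = (-5.2178, -0.4516, 3.7071)
after link 3: o_3 = (-3.2127, -1.0319, 2.9053)
after link 4: o_4 = (-2.0930, 2.3216, 0.7839)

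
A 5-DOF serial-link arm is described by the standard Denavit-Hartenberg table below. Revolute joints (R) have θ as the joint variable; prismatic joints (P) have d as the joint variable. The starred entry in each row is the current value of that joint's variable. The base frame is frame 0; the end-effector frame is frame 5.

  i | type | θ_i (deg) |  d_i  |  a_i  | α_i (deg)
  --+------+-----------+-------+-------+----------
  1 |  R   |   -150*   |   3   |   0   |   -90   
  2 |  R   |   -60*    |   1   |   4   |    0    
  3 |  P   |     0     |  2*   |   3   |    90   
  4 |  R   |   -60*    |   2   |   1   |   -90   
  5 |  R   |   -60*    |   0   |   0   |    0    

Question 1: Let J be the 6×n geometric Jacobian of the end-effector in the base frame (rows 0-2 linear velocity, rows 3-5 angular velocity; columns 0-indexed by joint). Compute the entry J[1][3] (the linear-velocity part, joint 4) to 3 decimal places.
-0.650

axis z_3 = (0.7500,0.4330,0.5000); lever o_n−o_3 = (0.8505,1.4910,1.4330)
cross product → J_v[:, 3] = (-0.1250,-0.6495,0.7500)
J_ω[:, 3] = z_3
entry J[1][3] = -0.6495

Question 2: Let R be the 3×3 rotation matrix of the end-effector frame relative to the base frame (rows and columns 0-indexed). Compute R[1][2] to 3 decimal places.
End-effector z-axis (col 2 of R) = (-0.1250,-0.6495,0.7500)
R[1][2] = -0.6495

-0.650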